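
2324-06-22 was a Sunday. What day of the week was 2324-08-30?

June 2324: 30 − 22 = 8 days remain.
Then July (31): 31 days.
August 1–30, 2324: 30 days.
Total: 8 + 31 + 30 = 69 days.
69 mod 7 = 6, so 6 days after Sunday is Saturday.

Saturday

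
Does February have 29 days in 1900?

1900 is not a leap year (divisible by 100 but not 400).

No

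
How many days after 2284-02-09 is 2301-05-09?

6298

Day-of-year of February 9, 2284: 40.
Day-of-year of May 9, 2301: 129.
2284 has 366 days, so 366 − 40 = 326 days remain in 2284.
Full years 2285–2300: 13 common + 3 leap = 13×365 + 3×366 = 5843 days.
Total: 326 + 5843 + 129 = 6298 days.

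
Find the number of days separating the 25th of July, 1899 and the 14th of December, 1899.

142

July 1899: 31 − 25 = 6 days remain.
Then August (31), September (30), October (31), November (30): 31 + 30 + 31 + 30 = 122 days.
December 1–14, 1899: 14 days.
Total: 6 + 122 + 14 = 142 days.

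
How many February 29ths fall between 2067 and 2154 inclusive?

21

Years divisible by 4: 2068, 2072, …, 2152 — 22 in all.
Of these, 2100 is divisible by 100 but not 400, so not leap.
Leap years: 22 − 1 = 21.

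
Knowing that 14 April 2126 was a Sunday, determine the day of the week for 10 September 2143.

Tuesday

From April 14, 2126 to April 14, 2143: 17 years, of which 4 contain a Feb 29 — 13×365 + 4×366 = 6209 days.
April 2143: 30 − 14 = 16 days remain.
Then May (31), June (30), July (31), August (31): 31 + 30 + 31 + 31 = 123 days.
September 1–10, 2143: 10 days.
Residual: 149 days.
Total: 6358 days.
6358 mod 7 = 2, so 2 days after Sunday is Tuesday.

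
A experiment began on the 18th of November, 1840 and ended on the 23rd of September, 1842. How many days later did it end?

November 1840: 30 − 18 = 12 days remain.
Then 21 full months totalling 639 days.
September 1–23, 1842: 23 days.
Total: 12 + 639 + 23 = 674 days.

674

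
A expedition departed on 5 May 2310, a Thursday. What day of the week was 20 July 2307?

Count forward from the earlier date (July 20, 2307) to the later (May 5, 2310):
July 20, 2307 → July 20, 2308: 366 days (2308 is a leap year).
July 20, 2308 → July 20, 2309: 365 days.
July 2309: 31 − 20 = 11 days remain.
Then 9 full months totalling 273 days.
May 1–5, 2310: 5 days.
Residual: 289 days.
Total: 1020 days.
1020 mod 7 = 5, so 5 days before Thursday is Saturday.

Saturday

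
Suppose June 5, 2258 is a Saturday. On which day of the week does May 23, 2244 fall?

Thursday

Count forward from the earlier date (May 23, 2244) to the later (June 5, 2258):
Day-of-year of May 23, 2244: 144.
Day-of-year of June 5, 2258: 156.
2244 has 366 days, so 366 − 144 = 222 days remain in 2244.
Full years 2245–2257: 10 common + 3 leap = 10×365 + 3×366 = 4748 days.
Total: 222 + 4748 + 156 = 5126 days.
5126 mod 7 = 2, so 2 days before Saturday is Thursday.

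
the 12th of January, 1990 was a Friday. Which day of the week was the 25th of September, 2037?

From January 12, 1990 to January 12, 2037: 47 years, of which 12 contain a Feb 29 — 35×365 + 12×366 = 17167 days.
(2000 is a leap year (divisible by 400).)
January 2037: 31 − 12 = 19 days remain.
Then February 2037 (28), March (31), April (30), May (31), June (30), July (31), August (31): 28 + 31 + 30 + 31 + 30 + 31 + 31 = 212 days.
September 1–25, 2037: 25 days.
Residual: 256 days.
Total: 17423 days.
17423 is a multiple of 7, so the 25th of September, 2037 falls on the same weekday: Friday.

Friday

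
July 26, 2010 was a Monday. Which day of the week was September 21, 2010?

Tuesday

July 2010: 31 − 26 = 5 days remain.
Then August (31): 31 days.
September 1–21, 2010: 21 days.
Total: 5 + 31 + 21 = 57 days.
57 mod 7 = 1, so 1 day after Monday is Tuesday.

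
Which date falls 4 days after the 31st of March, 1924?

the 4th of April, 1924

Count 4 days after March 31, 1924:
March 1924: 31 − 31 = 0 days remain.
April 1–4, 1924: 4 days.
Total: 0 + 4 = 4 days.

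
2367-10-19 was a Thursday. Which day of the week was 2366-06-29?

Wednesday

Count forward from the earlier date (June 29, 2366) to the later (October 19, 2367):
Day-of-year of June 29, 2366: 180.
Day-of-year of October 19, 2367: 292.
2366 has 365 days, so 365 − 180 = 185 days remain in 2366.
Total: 185 + 292 = 477 days.
477 mod 7 = 1, so 1 day before Thursday is Wednesday.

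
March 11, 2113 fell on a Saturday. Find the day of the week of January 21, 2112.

Thursday

Count forward from the earlier date (January 21, 2112) to the later (March 11, 2113):
Day-of-year of January 21, 2112: 21.
Day-of-year of March 11, 2113: 70.
2112 has 366 days, so 366 − 21 = 345 days remain in 2112.
Total: 345 + 70 = 415 days.
415 mod 7 = 2, so 2 days before Saturday is Thursday.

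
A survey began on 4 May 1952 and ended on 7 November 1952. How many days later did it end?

May 1952: 31 − 4 = 27 days remain.
Then June (30), July (31), August (31), September (30), October (31): 30 + 31 + 31 + 30 + 31 = 153 days.
November 1–7, 1952: 7 days.
Total: 27 + 153 + 7 = 187 days.

187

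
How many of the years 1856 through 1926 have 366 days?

Years divisible by 4: 1856, 1860, …, 1924 — 18 in all.
Of these, 1900 is divisible by 100 but not 400, so not leap.
Leap years: 18 − 1 = 17.

17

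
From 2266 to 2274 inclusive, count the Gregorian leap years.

Years divisible by 4 in [2266, 2274]: 2268, 2272.
No century exceptions apply. Count: 2.

2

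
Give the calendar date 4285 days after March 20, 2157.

December 12, 2168

Count 4285 days after March 20, 2157:
From March 20, 2157 to March 20, 2168: 11 years, of which 3 contain a Feb 29 — 8×365 + 3×366 = 4018 days.
March 2168: 31 − 20 = 11 days remain.
Then April (30), May (31), June (30), July (31), August (31), September (30), October (31), November (30): 30 + 31 + 30 + 31 + 31 + 30 + 31 + 30 = 244 days.
December 1–12, 2168: 12 days.
Residual: 267 days.
Total: 4285 days.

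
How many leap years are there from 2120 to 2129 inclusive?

3

Years divisible by 4 in [2120, 2129]: 2120, 2124, 2128.
No century exceptions apply. Count: 3.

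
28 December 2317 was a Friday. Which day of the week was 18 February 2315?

Count forward from the earlier date (February 18, 2315) to the later (December 28, 2317):
February 18, 2315 → February 18, 2316: 365 days.
February 18, 2316 → February 18, 2317: 366 days (2316 is a leap year).
February 2317: 28 − 18 = 10 days remain (2317 is not a leap year, so February has 28 days).
Then 9 full months totalling 275 days.
December 1–28, 2317: 28 days.
Residual: 313 days.
Total: 1044 days.
1044 mod 7 = 1, so 1 day before Friday is Thursday.

Thursday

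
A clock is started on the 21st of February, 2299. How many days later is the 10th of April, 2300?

February 2299: 28 − 21 = 7 days remain (2299 is not a leap year, so February has 28 days).
Then 13 full months totalling 396 days.
April 1–10, 2300: 10 days.
Total: 7 + 396 + 10 = 413 days.

413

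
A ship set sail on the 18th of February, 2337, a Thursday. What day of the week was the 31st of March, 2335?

Sunday

Count forward from the earlier date (March 31, 2335) to the later (February 18, 2337):
Day-of-year of March 31, 2335: 90.
Day-of-year of February 18, 2337: 49.
2335 has 365 days, so 365 − 90 = 275 days remain in 2335.
Full years: 2336: 366. Sum = 366.
Total: 275 + 366 + 49 = 690 days.
690 mod 7 = 4, so 4 days before Thursday is Sunday.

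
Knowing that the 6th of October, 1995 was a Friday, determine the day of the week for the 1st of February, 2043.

Sunday

From October 6, 1995 to October 6, 2042: 47 years, of which 12 contain a Feb 29 — 35×365 + 12×366 = 17167 days.
(2000 is a leap year (divisible by 400).)
October 2042: 31 − 6 = 25 days remain.
Then November (30), December (31), January (31): 30 + 31 + 31 = 92 days.
February 1, 2043: 1 day (2043 is not a leap year).
Residual: 118 days.
Total: 17285 days.
17285 mod 7 = 2, so 2 days after Friday is Sunday.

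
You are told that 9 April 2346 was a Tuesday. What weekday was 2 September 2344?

Count forward from the earlier date (September 2, 2344) to the later (April 9, 2346):
September 2, 2344 → September 2, 2345: 365 days.
September 2345: 30 − 2 = 28 days remain.
Then October (31), November (30), December (31), January (31), February 2346 (28), March (31): 31 + 30 + 31 + 31 + 28 + 31 = 182 days.
April 1–9, 2346: 9 days.
Residual: 219 days.
Total: 584 days.
584 mod 7 = 3, so 3 days before Tuesday is Saturday.

Saturday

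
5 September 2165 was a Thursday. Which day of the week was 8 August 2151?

Count forward from the earlier date (August 8, 2151) to the later (September 5, 2165):
Day-of-year of August 8, 2151: 220.
Day-of-year of September 5, 2165: 248.
2151 has 365 days, so 365 − 220 = 145 days remain in 2151.
Full years 2152–2164: 9 common + 4 leap = 9×365 + 4×366 = 4749 days.
Total: 145 + 4749 + 248 = 5142 days.
5142 mod 7 = 4, so 4 days before Thursday is Sunday.

Sunday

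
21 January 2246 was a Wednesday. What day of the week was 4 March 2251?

Day-of-year of January 21, 2246: 21.
Day-of-year of March 4, 2251: 63.
2246 has 365 days, so 365 − 21 = 344 days remain in 2246.
Full years: 2247: 365; 2248: 366; 2249: 365; 2250: 365. Sum = 1461.
Total: 344 + 1461 + 63 = 1868 days.
1868 mod 7 = 6, so 6 days after Wednesday is Tuesday.

Tuesday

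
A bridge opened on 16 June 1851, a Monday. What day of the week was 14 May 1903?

Thursday

From June 16, 1851 to June 16, 1902: 51 years, of which 12 contain a Feb 29 — 39×365 + 12×366 = 18627 days.
(1900 is not a leap year (divisible by 100 but not 400).)
June 1902: 30 − 16 = 14 days remain.
Then 10 full months totalling 304 days.
May 1–14, 1903: 14 days.
Residual: 332 days.
Total: 18959 days.
18959 mod 7 = 3, so 3 days after Monday is Thursday.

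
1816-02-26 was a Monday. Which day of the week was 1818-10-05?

February 26, 1816 → February 26, 1817: 366 days (1816 is a leap year).
February 26, 1817 → February 26, 1818: 365 days.
February 1818: 28 − 26 = 2 days remain (1818 is not a leap year, so February has 28 days).
Then March (31), April (30), May (31), June (30), July (31), August (31), September (30): 31 + 30 + 31 + 30 + 31 + 31 + 30 = 214 days.
October 1–5, 1818: 5 days.
Residual: 221 days.
Total: 952 days.
952 is a multiple of 7, so 1818-10-05 falls on the same weekday: Monday.

Monday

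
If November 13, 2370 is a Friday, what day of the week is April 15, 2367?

Count forward from the earlier date (April 15, 2367) to the later (November 13, 2370):
April 15, 2367 → April 15, 2368: 366 days (2368 is a leap year).
April 15, 2368 → April 15, 2369: 365 days.
April 15, 2369 → April 15, 2370: 365 days.
April 2370: 30 − 15 = 15 days remain.
Then May (31), June (30), July (31), August (31), September (30), October (31): 31 + 30 + 31 + 31 + 30 + 31 = 184 days.
November 1–13, 2370: 13 days.
Residual: 212 days.
Total: 1308 days.
1308 mod 7 = 6, so 6 days before Friday is Saturday.

Saturday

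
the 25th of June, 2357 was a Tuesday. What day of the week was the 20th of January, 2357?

Sunday

Count forward from the earlier date (January 20, 2357) to the later (June 25, 2357):
January 2357: 31 − 20 = 11 days remain.
Then February 2357 (28), March (31), April (30), May (31): 28 + 31 + 30 + 31 = 120 days.
June 1–25, 2357: 25 days.
Total: 11 + 120 + 25 = 156 days.
156 mod 7 = 2, so 2 days before Tuesday is Sunday.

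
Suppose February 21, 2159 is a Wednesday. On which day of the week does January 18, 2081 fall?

Saturday

Count forward from the earlier date (January 18, 2081) to the later (February 21, 2159):
From January 18, 2081 to January 18, 2159: 78 years, of which 18 contain a Feb 29 — 60×365 + 18×366 = 28488 days.
(2100 is not a leap year (divisible by 100 but not 400).)
January 2159: 31 − 18 = 13 days remain.
February 1–21, 2159: 21 days (2159 is not a leap year).
Residual: 34 days.
Total: 28522 days.
28522 mod 7 = 4, so 4 days before Wednesday is Saturday.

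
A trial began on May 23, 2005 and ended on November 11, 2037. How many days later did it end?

11860

From May 23, 2005 to May 23, 2037: 32 years, of which 8 contain a Feb 29 — 24×365 + 8×366 = 11688 days.
May 2037: 31 − 23 = 8 days remain.
Then June (30), July (31), August (31), September (30), October (31): 30 + 31 + 31 + 30 + 31 = 153 days.
November 1–11, 2037: 11 days.
Residual: 172 days.
Total: 11860 days.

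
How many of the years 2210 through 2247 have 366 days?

9

Years divisible by 4 in [2210, 2247]: 2212, 2216, 2220, 2224, 2228, 2232, 2236, 2240, 2244.
No century exceptions apply. Count: 9.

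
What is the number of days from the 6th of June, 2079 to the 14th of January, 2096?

6066

Day-of-year of June 6, 2079: 157.
Day-of-year of January 14, 2096: 14.
2079 has 365 days, so 365 − 157 = 208 days remain in 2079.
Full years 2080–2095: 12 common + 4 leap = 12×365 + 4×366 = 5844 days.
Total: 208 + 5844 + 14 = 6066 days.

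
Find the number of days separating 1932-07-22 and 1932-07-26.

Within July 1932: 26 − 22 = 4 days.

4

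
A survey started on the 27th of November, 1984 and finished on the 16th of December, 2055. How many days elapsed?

25951

Day-of-year of November 27, 1984: 332.
Day-of-year of December 16, 2055: 350.
1984 has 366 days, so 366 − 332 = 34 days remain in 1984.
Full years 1985–2054: 53 common + 17 leap = 53×365 + 17×366 = 25567 days.
Total: 34 + 25567 + 350 = 25951 days.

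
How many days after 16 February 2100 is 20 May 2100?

February 2100: 28 − 16 = 12 days remain (2100 is not a leap year (divisible by 100 but not 400), so February has 28 days).
Then March (31), April (30): 31 + 30 = 61 days.
May 1–20, 2100: 20 days.
Total: 12 + 61 + 20 = 93 days.

93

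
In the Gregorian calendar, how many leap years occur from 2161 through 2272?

Years divisible by 4: 2164, 2168, …, 2272 — 28 in all.
Of these, 2200 is divisible by 100 but not 400, so not leap.
Leap years: 28 − 1 = 27.

27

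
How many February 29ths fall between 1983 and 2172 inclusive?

Years divisible by 4: 1984, 1988, …, 2172 — 48 in all.
Of these, 2100 is divisible by 100 but not 400, so not leap.
2000 is divisible by 400, so still leap.
Leap years: 48 − 1 = 47.

47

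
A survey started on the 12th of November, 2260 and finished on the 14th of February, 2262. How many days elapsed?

November 2260: 30 − 12 = 18 days remain.
Then 14 full months totalling 427 days.
February 1–14, 2262: 14 days (2262 is not a leap year).
Total: 18 + 427 + 14 = 459 days.

459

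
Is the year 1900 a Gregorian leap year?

1900 is not a leap year (divisible by 100 but not 400).

No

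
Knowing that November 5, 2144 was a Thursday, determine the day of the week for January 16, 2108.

Count forward from the earlier date (January 16, 2108) to the later (November 5, 2144):
Day-of-year of January 16, 2108: 16.
Day-of-year of November 5, 2144: 310.
2108 has 366 days, so 366 − 16 = 350 days remain in 2108.
Full years 2109–2143: 27 common + 8 leap = 27×365 + 8×366 = 12783 days.
Total: 350 + 12783 + 310 = 13443 days.
13443 mod 7 = 3, so 3 days before Thursday is Monday.

Monday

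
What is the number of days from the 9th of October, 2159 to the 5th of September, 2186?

9828

Day-of-year of October 9, 2159: 282.
Day-of-year of September 5, 2186: 248.
2159 has 365 days, so 365 − 282 = 83 days remain in 2159.
Full years 2160–2185: 19 common + 7 leap = 19×365 + 7×366 = 9497 days.
Total: 83 + 9497 + 248 = 9828 days.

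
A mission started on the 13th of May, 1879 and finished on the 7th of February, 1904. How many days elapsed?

From May 13, 1879 to May 13, 1903: 24 years, of which 5 contain a Feb 29 — 19×365 + 5×366 = 8765 days.
(1900 is not a leap year (divisible by 100 but not 400).)
May 1903: 31 − 13 = 18 days remain.
Then June (30), July (31), August (31), September (30), October (31), November (30), December (31), January (31): 30 + 31 + 31 + 30 + 31 + 30 + 31 + 31 = 245 days.
February 1–7, 1904: 7 days (1904 is a leap year).
Residual: 270 days.
Total: 9035 days.

9035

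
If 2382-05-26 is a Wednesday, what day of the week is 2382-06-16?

Wednesday

May 2382: 31 − 26 = 5 days remain.
June 1–16, 2382: 16 days.
Total: 5 + 16 = 21 days.
21 is a multiple of 7, so 2382-06-16 falls on the same weekday: Wednesday.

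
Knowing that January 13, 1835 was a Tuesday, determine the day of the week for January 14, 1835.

Within January 1835: 14 − 13 = 1 day.
1 mod 7 = 1, so 1 day after Tuesday is Wednesday.

Wednesday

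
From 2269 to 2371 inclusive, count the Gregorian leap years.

24

Years divisible by 4: 2272, 2276, …, 2368 — 25 in all.
Of these, 2300 is divisible by 100 but not 400, so not leap.
Leap years: 25 − 1 = 24.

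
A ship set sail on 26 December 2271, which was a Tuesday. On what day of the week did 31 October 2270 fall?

Monday

Count forward from the earlier date (October 31, 2270) to the later (December 26, 2271):
October 2270: 31 − 31 = 0 days remain.
Then 13 full months totalling 395 days.
December 1–26, 2271: 26 days.
Total: 0 + 395 + 26 = 421 days.
421 mod 7 = 1, so 1 day before Tuesday is Monday.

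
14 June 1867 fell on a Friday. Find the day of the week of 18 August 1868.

June 14, 1867 → June 14, 1868: 366 days (1868 is a leap year).
June 1868: 30 − 14 = 16 days remain.
Then July (31): 31 days.
August 1–18, 1868: 18 days.
Residual: 65 days.
Total: 431 days.
431 mod 7 = 4, so 4 days after Friday is Tuesday.

Tuesday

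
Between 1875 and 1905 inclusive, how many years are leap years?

Years divisible by 4 in [1875, 1905]: 1876, 1880, 1884, 1888, 1892, 1896, 1900, 1904.
Of these, 1900 is divisible by 100 but not 400, so not leap.
Leap years: 8 − 1 = 7.

7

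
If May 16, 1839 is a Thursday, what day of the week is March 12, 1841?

Friday

Day-of-year of May 16, 1839: 136.
Day-of-year of March 12, 1841: 71.
1839 has 365 days, so 365 − 136 = 229 days remain in 1839.
Full years: 1840: 366. Sum = 366.
Total: 229 + 366 + 71 = 666 days.
666 mod 7 = 1, so 1 day after Thursday is Friday.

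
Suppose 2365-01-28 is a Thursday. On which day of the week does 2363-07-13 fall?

Saturday

Count forward from the earlier date (July 13, 2363) to the later (January 28, 2365):
July 13, 2363 → July 13, 2364: 366 days (2364 is a leap year).
July 2364: 31 − 13 = 18 days remain.
Then August (31), September (30), October (31), November (30), December (31): 31 + 30 + 31 + 30 + 31 = 153 days.
January 1–28, 2365: 28 days.
Residual: 199 days.
Total: 565 days.
565 mod 7 = 5, so 5 days before Thursday is Saturday.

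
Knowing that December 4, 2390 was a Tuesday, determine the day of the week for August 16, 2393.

Monday

December 4, 2390 → December 4, 2391: 365 days.
December 4, 2391 → December 4, 2392: 366 days (2392 is a leap year).
December 2392: 31 − 4 = 27 days remain.
Then January (31), February 2393 (28), March (31), April (30), May (31), June (30), July (31): 31 + 28 + 31 + 30 + 31 + 30 + 31 = 212 days.
August 1–16, 2393: 16 days.
Residual: 255 days.
Total: 986 days.
986 mod 7 = 6, so 6 days after Tuesday is Monday.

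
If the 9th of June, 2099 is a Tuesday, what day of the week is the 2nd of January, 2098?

Count forward from the earlier date (January 2, 2098) to the later (June 9, 2099):
January 2098: 31 − 2 = 29 days remain.
Then 16 full months totalling 485 days.
June 1–9, 2099: 9 days.
Total: 29 + 485 + 9 = 523 days.
523 mod 7 = 5, so 5 days before Tuesday is Thursday.

Thursday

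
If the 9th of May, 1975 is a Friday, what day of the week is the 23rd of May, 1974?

Count forward from the earlier date (May 23, 1974) to the later (May 9, 1975):
May 1974: 31 − 23 = 8 days remain.
Then 11 full months totalling 334 days.
May 1–9, 1975: 9 days.
Total: 8 + 334 + 9 = 351 days.
351 mod 7 = 1, so 1 day before Friday is Thursday.

Thursday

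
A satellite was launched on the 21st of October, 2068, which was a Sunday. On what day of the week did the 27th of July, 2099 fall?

Monday

Day-of-year of October 21, 2068: 295.
Day-of-year of July 27, 2099: 208.
2068 has 366 days, so 366 − 295 = 71 days remain in 2068.
Full years 2069–2098: 23 common + 7 leap = 23×365 + 7×366 = 10957 days.
Total: 71 + 10957 + 208 = 11236 days.
11236 mod 7 = 1, so 1 day after Sunday is Monday.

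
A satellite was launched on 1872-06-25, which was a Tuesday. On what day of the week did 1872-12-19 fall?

Thursday

June 1872: 30 − 25 = 5 days remain.
Then July (31), August (31), September (30), October (31), November (30): 31 + 31 + 30 + 31 + 30 = 153 days.
December 1–19, 1872: 19 days.
Total: 5 + 153 + 19 = 177 days.
177 mod 7 = 2, so 2 days after Tuesday is Thursday.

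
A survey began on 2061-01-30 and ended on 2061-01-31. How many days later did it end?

Within January 2061: 31 − 30 = 1 day.

1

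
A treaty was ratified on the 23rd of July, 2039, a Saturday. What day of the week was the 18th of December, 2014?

Count forward from the earlier date (December 18, 2014) to the later (July 23, 2039):
From December 18, 2014 to December 18, 2038: 24 years, of which 6 contain a Feb 29 — 18×365 + 6×366 = 8766 days.
December 2038: 31 − 18 = 13 days remain.
Then January (31), February 2039 (28), March (31), April (30), May (31), June (30): 31 + 28 + 31 + 30 + 31 + 30 = 181 days.
July 1–23, 2039: 23 days.
Residual: 217 days.
Total: 8983 days.
8983 mod 7 = 2, so 2 days before Saturday is Thursday.

Thursday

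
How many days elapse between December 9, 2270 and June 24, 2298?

10059

Day-of-year of December 9, 2270: 343.
Day-of-year of June 24, 2298: 175.
2270 has 365 days, so 365 − 343 = 22 days remain in 2270.
Full years 2271–2297: 20 common + 7 leap = 20×365 + 7×366 = 9862 days.
Total: 22 + 9862 + 175 = 10059 days.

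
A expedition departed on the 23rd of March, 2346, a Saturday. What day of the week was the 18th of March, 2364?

Wednesday

Day-of-year of March 23, 2346: 82.
Day-of-year of March 18, 2364: 78.
2346 has 365 days, so 365 − 82 = 283 days remain in 2346.
Full years 2347–2363: 13 common + 4 leap = 13×365 + 4×366 = 6209 days.
Total: 283 + 6209 + 78 = 6570 days.
6570 mod 7 = 4, so 4 days after Saturday is Wednesday.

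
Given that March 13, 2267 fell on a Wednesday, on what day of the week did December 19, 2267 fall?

Thursday

March 2267: 31 − 13 = 18 days remain.
Then April (30), May (31), June (30), July (31), August (31), September (30), October (31), November (30): 30 + 31 + 30 + 31 + 31 + 30 + 31 + 30 = 244 days.
December 1–19, 2267: 19 days.
Total: 18 + 244 + 19 = 281 days.
281 mod 7 = 1, so 1 day after Wednesday is Thursday.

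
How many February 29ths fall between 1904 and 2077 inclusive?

Years divisible by 4: 1904, 1908, …, 2076 — 44 in all.
2000 is divisible by 400, so still leap.
No century exceptions apply. Count: 44.

44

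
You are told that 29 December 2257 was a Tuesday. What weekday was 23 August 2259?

Tuesday

Day-of-year of December 29, 2257: 363.
Day-of-year of August 23, 2259: 235.
2257 has 365 days, so 365 − 363 = 2 days remain in 2257.
Full years: 2258: 365. Sum = 365.
Total: 2 + 365 + 235 = 602 days.
602 is a multiple of 7, so 23 August 2259 falls on the same weekday: Tuesday.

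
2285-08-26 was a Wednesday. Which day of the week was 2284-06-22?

Count forward from the earlier date (June 22, 2284) to the later (August 26, 2285):
June 22, 2284 → June 22, 2285: 365 days.
June 2285: 30 − 22 = 8 days remain.
Then July (31): 31 days.
August 1–26, 2285: 26 days.
Residual: 65 days.
Total: 430 days.
430 mod 7 = 3, so 3 days before Wednesday is Sunday.

Sunday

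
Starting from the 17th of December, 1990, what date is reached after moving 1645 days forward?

the 19th of June, 1995

Count 1645 days after December 17, 1990:
December 17, 1990 → December 17, 1991: 365 days.
December 17, 1991 → December 17, 1992: 366 days (1992 is a leap year).
December 17, 1992 → December 17, 1993: 365 days.
December 17, 1993 → December 17, 1994: 365 days.
December 1994: 31 − 17 = 14 days remain.
Then January (31), February 1995 (28), March (31), April (30), May (31): 31 + 28 + 31 + 30 + 31 = 151 days.
June 1–19, 1995: 19 days.
Residual: 184 days.
Total: 1645 days.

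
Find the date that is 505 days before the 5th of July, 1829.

the 16th of February, 1828

Count 505 days before July 5, 1829:
Day-of-year of February 16, 1828: 47.
Day-of-year of July 5, 1829: 186.
1828 has 366 days, so 366 − 47 = 319 days remain in 1828.
Total: 319 + 186 = 505 days.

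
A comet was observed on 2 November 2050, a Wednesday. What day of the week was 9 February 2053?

November 2, 2050 → November 2, 2051: 365 days.
November 2, 2051 → November 2, 2052: 366 days (2052 is a leap year).
November 2052: 30 − 2 = 28 days remain.
Then December (31), January (31): 31 + 31 = 62 days.
February 1–9, 2053: 9 days (2053 is not a leap year).
Residual: 99 days.
Total: 830 days.
830 mod 7 = 4, so 4 days after Wednesday is Sunday.

Sunday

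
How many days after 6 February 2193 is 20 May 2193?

103

February 2193: 28 − 6 = 22 days remain (2193 is not a leap year, so February has 28 days).
Then March (31), April (30): 31 + 30 = 61 days.
May 1–20, 2193: 20 days.
Total: 22 + 61 + 20 = 103 days.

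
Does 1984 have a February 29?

Yes

1984 is a leap year.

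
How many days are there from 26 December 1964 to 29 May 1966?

December 26, 1964 → December 26, 1965: 365 days.
December 1965: 31 − 26 = 5 days remain.
Then January (31), February 1966 (28), March (31), April (30): 31 + 28 + 31 + 30 = 120 days.
May 1–29, 1966: 29 days.
Residual: 154 days.
Total: 519 days.

519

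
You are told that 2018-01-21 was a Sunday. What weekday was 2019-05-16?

Day-of-year of January 21, 2018: 21.
Day-of-year of May 16, 2019: 136.
2018 has 365 days, so 365 − 21 = 344 days remain in 2018.
Total: 344 + 136 = 480 days.
480 mod 7 = 4, so 4 days after Sunday is Thursday.

Thursday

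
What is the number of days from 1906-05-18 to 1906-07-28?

May 1906: 31 − 18 = 13 days remain.
Then June (30): 30 days.
July 1–28, 1906: 28 days.
Total: 13 + 30 + 28 = 71 days.

71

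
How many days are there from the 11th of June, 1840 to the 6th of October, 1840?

June 1840: 30 − 11 = 19 days remain.
Then July (31), August (31), September (30): 31 + 31 + 30 = 92 days.
October 1–6, 1840: 6 days.
Total: 19 + 92 + 6 = 117 days.

117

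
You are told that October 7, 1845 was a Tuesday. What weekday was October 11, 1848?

Wednesday

Day-of-year of October 7, 1845: 280.
Day-of-year of October 11, 1848: 285.
1845 has 365 days, so 365 − 280 = 85 days remain in 1845.
Full years: 1846: 365; 1847: 365. Sum = 730.
Total: 85 + 730 + 285 = 1100 days.
1100 mod 7 = 1, so 1 day after Tuesday is Wednesday.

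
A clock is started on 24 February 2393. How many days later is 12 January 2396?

1052

Day-of-year of February 24, 2393: 55.
Day-of-year of January 12, 2396: 12.
2393 has 365 days, so 365 − 55 = 310 days remain in 2393.
Full years: 2394: 365; 2395: 365. Sum = 730.
Total: 310 + 730 + 12 = 1052 days.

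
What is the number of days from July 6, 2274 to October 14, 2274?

July 2274: 31 − 6 = 25 days remain.
Then August (31), September (30): 31 + 30 = 61 days.
October 1–14, 2274: 14 days.
Total: 25 + 61 + 14 = 100 days.

100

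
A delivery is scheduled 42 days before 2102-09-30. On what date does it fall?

2102-08-19

Count 42 days before September 30, 2102:
August 2102: 31 − 19 = 12 days remain.
September 1–30, 2102: 30 days.
Total: 12 + 30 = 42 days.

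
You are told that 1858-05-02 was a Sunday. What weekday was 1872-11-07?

From May 2, 1858 to May 2, 1872: 14 years, of which 4 contain a Feb 29 — 10×365 + 4×366 = 5114 days.
May 1872: 31 − 2 = 29 days remain.
Then June (30), July (31), August (31), September (30), October (31): 30 + 31 + 31 + 30 + 31 = 153 days.
November 1–7, 1872: 7 days.
Residual: 189 days.
Total: 5303 days.
5303 mod 7 = 4, so 4 days after Sunday is Thursday.

Thursday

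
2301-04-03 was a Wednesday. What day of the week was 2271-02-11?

Saturday

Count forward from the earlier date (February 11, 2271) to the later (April 3, 2301):
From February 11, 2271 to February 11, 2301: 30 years, of which 7 contain a Feb 29 — 23×365 + 7×366 = 10957 days.
(2300 is not a leap year (divisible by 100 but not 400).)
February 2301: 28 − 11 = 17 days remain (2301 is not a leap year, so February has 28 days).
Then March (31): 31 days.
April 1–3, 2301: 3 days.
Residual: 51 days.
Total: 11008 days.
11008 mod 7 = 4, so 4 days before Wednesday is Saturday.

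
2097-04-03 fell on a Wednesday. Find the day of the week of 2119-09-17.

Sunday

From April 3, 2097 to April 3, 2119: 22 years, of which 4 contain a Feb 29 — 18×365 + 4×366 = 8034 days.
(2100 is not a leap year (divisible by 100 but not 400).)
April 2119: 30 − 3 = 27 days remain.
Then May (31), June (30), July (31), August (31): 31 + 30 + 31 + 31 = 123 days.
September 1–17, 2119: 17 days.
Residual: 167 days.
Total: 8201 days.
8201 mod 7 = 4, so 4 days after Wednesday is Sunday.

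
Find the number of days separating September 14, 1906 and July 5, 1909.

September 14, 1906 → September 14, 1907: 365 days.
September 14, 1907 → September 14, 1908: 366 days (1908 is a leap year).
September 1908: 30 − 14 = 16 days remain.
Then 9 full months totalling 273 days.
July 1–5, 1909: 5 days.
Residual: 294 days.
Total: 1025 days.

1025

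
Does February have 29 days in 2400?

Yes

2400 is a leap year (divisible by 400).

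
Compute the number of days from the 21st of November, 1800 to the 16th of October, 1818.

6538

From November 21, 1800 to November 21, 1817: 17 years, of which 4 contain a Feb 29 — 13×365 + 4×366 = 6209 days.
November 1817: 30 − 21 = 9 days remain.
Then 10 full months totalling 304 days.
October 1–16, 1818: 16 days.
Residual: 329 days.
Total: 6538 days.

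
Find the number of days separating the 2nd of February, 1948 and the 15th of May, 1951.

1198

Day-of-year of February 2, 1948: 33.
Day-of-year of May 15, 1951: 135.
1948 has 366 days, so 366 − 33 = 333 days remain in 1948.
Full years: 1949: 365; 1950: 365. Sum = 730.
Total: 333 + 730 + 135 = 1198 days.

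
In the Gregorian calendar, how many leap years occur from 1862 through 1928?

16

Years divisible by 4: 1864, 1868, …, 1928 — 17 in all.
Of these, 1900 is divisible by 100 but not 400, so not leap.
Leap years: 17 − 1 = 16.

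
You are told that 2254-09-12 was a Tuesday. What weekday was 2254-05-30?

Tuesday

Count forward from the earlier date (May 30, 2254) to the later (September 12, 2254):
May 2254: 31 − 30 = 1 day remains.
Then June (30), July (31), August (31): 30 + 31 + 31 = 92 days.
September 1–12, 2254: 12 days.
Total: 1 + 92 + 12 = 105 days.
105 is a multiple of 7, so 2254-05-30 falls on the same weekday: Tuesday.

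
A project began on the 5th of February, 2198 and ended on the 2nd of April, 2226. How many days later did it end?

From February 5, 2198 to February 5, 2226: 28 years, of which 6 contain a Feb 29 — 22×365 + 6×366 = 10226 days.
(2200 is not a leap year (divisible by 100 but not 400).)
February 2226: 28 − 5 = 23 days remain (2226 is not a leap year, so February has 28 days).
Then March (31): 31 days.
April 1–2, 2226: 2 days.
Residual: 56 days.
Total: 10282 days.

10282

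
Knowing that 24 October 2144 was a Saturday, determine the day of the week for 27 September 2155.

From October 24, 2144 to October 24, 2154: 10 years, of which 2 contain a Feb 29 — 8×365 + 2×366 = 3652 days.
October 2154: 31 − 24 = 7 days remain.
Then 10 full months totalling 304 days.
September 1–27, 2155: 27 days.
Residual: 338 days.
Total: 3990 days.
3990 is a multiple of 7, so 27 September 2155 falls on the same weekday: Saturday.

Saturday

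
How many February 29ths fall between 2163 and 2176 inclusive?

4

Years divisible by 4 in [2163, 2176]: 2164, 2168, 2172, 2176.
No century exceptions apply. Count: 4.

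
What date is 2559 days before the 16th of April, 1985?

the 14th of April, 1978

Count 2559 days before April 16, 1985:
Day-of-year of April 14, 1978: 104.
Day-of-year of April 16, 1985: 106.
1978 has 365 days, so 365 − 104 = 261 days remain in 1978.
Full years: 1979: 365; 1980: 366; 1981: 365; 1982: 365; 1983: 365; 1984: 366. Sum = 2192.
Total: 261 + 2192 + 106 = 2559 days.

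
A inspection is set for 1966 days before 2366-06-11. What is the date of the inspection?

2361-01-22

Count 1966 days before June 11, 2366:
January 22, 2361 → January 22, 2362: 365 days.
January 22, 2362 → January 22, 2363: 365 days.
January 22, 2363 → January 22, 2364: 365 days.
January 22, 2364 → January 22, 2365: 366 days (2364 is a leap year).
January 22, 2365 → January 22, 2366: 365 days.
January 2366: 31 − 22 = 9 days remain.
Then February 2366 (28), March (31), April (30), May (31): 28 + 31 + 30 + 31 = 120 days.
June 1–11, 2366: 11 days.
Residual: 140 days.
Total: 1966 days.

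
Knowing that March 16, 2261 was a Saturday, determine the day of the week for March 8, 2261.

Friday

Count forward from the earlier date (March 8, 2261) to the later (March 16, 2261):
Within March 2261: 16 − 8 = 8 days.
8 mod 7 = 1, so 1 day before Saturday is Friday.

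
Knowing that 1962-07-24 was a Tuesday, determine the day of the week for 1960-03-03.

Count forward from the earlier date (March 3, 1960) to the later (July 24, 1962):
Day-of-year of March 3, 1960: 63.
Day-of-year of July 24, 1962: 205.
1960 has 366 days, so 366 − 63 = 303 days remain in 1960.
Full years: 1961: 365. Sum = 365.
Total: 303 + 365 + 205 = 873 days.
873 mod 7 = 5, so 5 days before Tuesday is Thursday.

Thursday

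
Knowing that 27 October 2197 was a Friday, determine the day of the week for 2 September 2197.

Count forward from the earlier date (September 2, 2197) to the later (October 27, 2197):
September 2197: 30 − 2 = 28 days remain.
October 1–27, 2197: 27 days.
Total: 28 + 27 = 55 days.
55 mod 7 = 6, so 6 days before Friday is Saturday.

Saturday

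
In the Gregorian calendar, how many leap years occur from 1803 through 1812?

3

Years divisible by 4 in [1803, 1812]: 1804, 1808, 1812.
No century exceptions apply. Count: 3.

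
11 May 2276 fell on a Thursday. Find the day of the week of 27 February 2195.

Count forward from the earlier date (February 27, 2195) to the later (May 11, 2276):
Day-of-year of February 27, 2195: 58.
Day-of-year of May 11, 2276: 132.
2195 has 365 days, so 365 − 58 = 307 days remain in 2195.
Full years 2196–2275: 61 common + 19 leap = 61×365 + 19×366 = 29219 days.
Total: 307 + 29219 + 132 = 29658 days.
29658 mod 7 = 6, so 6 days before Thursday is Friday.

Friday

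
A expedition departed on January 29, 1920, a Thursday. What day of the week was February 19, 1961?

Sunday

From January 29, 1920 to January 29, 1961: 41 years, of which 11 contain a Feb 29 — 30×365 + 11×366 = 14976 days.
January 1961: 31 − 29 = 2 days remain.
February 1–19, 1961: 19 days (1961 is not a leap year).
Residual: 21 days.
Total: 14997 days.
14997 mod 7 = 3, so 3 days after Thursday is Sunday.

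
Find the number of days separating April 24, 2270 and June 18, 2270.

April 2270: 30 − 24 = 6 days remain.
Then May (31): 31 days.
June 1–18, 2270: 18 days.
Total: 6 + 31 + 18 = 55 days.

55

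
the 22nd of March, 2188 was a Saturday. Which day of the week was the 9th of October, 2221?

From March 22, 2188 to March 22, 2221: 33 years, of which 7 contain a Feb 29 — 26×365 + 7×366 = 12052 days.
(2200 is not a leap year (divisible by 100 but not 400).)
March 2221: 31 − 22 = 9 days remain.
Then April (30), May (31), June (30), July (31), August (31), September (30): 30 + 31 + 30 + 31 + 31 + 30 = 183 days.
October 1–9, 2221: 9 days.
Residual: 201 days.
Total: 12253 days.
12253 mod 7 = 3, so 3 days after Saturday is Tuesday.

Tuesday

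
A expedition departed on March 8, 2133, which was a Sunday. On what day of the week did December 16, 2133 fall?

March 2133: 31 − 8 = 23 days remain.
Then April (30), May (31), June (30), July (31), August (31), September (30), October (31), November (30): 30 + 31 + 30 + 31 + 31 + 30 + 31 + 30 = 244 days.
December 1–16, 2133: 16 days.
Total: 23 + 244 + 16 = 283 days.
283 mod 7 = 3, so 3 days after Sunday is Wednesday.

Wednesday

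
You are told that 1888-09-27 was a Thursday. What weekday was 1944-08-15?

From September 27, 1888 to September 27, 1943: 55 years, of which 12 contain a Feb 29 — 43×365 + 12×366 = 20087 days.
(1900 is not a leap year (divisible by 100 but not 400).)
September 1943: 30 − 27 = 3 days remain.
Then 10 full months totalling 305 days.
August 1–15, 1944: 15 days.
Residual: 323 days.
Total: 20410 days.
20410 mod 7 = 5, so 5 days after Thursday is Tuesday.

Tuesday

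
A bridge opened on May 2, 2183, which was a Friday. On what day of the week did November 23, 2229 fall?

Day-of-year of May 2, 2183: 122.
Day-of-year of November 23, 2229: 327.
2183 has 365 days, so 365 − 122 = 243 days remain in 2183.
Full years 2184–2228: 34 common + 11 leap = 34×365 + 11×366 = 16436 days.
Total: 243 + 16436 + 327 = 17006 days.
17006 mod 7 = 3, so 3 days after Friday is Monday.

Monday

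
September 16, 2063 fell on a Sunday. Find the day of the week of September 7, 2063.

Count forward from the earlier date (September 7, 2063) to the later (September 16, 2063):
Within September 2063: 16 − 7 = 9 days.
9 mod 7 = 2, so 2 days before Sunday is Friday.

Friday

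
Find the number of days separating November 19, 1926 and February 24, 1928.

462

November 19, 1926 → November 19, 1927: 365 days.
November 1927: 30 − 19 = 11 days remain.
Then December (31), January (31): 31 + 31 = 62 days.
February 1–24, 1928: 24 days (1928 is a leap year).
Residual: 97 days.
Total: 462 days.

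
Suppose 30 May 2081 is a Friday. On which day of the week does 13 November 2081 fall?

May 2081: 31 − 30 = 1 day remains.
Then June (30), July (31), August (31), September (30), October (31): 30 + 31 + 31 + 30 + 31 = 153 days.
November 1–13, 2081: 13 days.
Total: 1 + 153 + 13 = 167 days.
167 mod 7 = 6, so 6 days after Friday is Thursday.

Thursday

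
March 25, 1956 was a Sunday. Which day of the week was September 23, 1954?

Count forward from the earlier date (September 23, 1954) to the later (March 25, 1956):
September 23, 1954 → September 23, 1955: 365 days.
September 1955: 30 − 23 = 7 days remain.
Then October (31), November (30), December (31), January (31), February 1956 (29): 31 + 30 + 31 + 31 + 29 = 152 days.
March 1–25, 1956: 25 days.
Residual: 184 days.
Total: 549 days.
549 mod 7 = 3, so 3 days before Sunday is Thursday.

Thursday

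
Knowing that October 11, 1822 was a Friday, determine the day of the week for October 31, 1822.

Within October 1822: 31 − 11 = 20 days.
20 mod 7 = 6, so 6 days after Friday is Thursday.

Thursday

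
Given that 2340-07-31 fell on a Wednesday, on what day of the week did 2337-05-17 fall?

Count forward from the earlier date (May 17, 2337) to the later (July 31, 2340):
Day-of-year of May 17, 2337: 137.
Day-of-year of July 31, 2340: 213.
2337 has 365 days, so 365 − 137 = 228 days remain in 2337.
Full years: 2338: 365; 2339: 365. Sum = 730.
Total: 228 + 730 + 213 = 1171 days.
1171 mod 7 = 2, so 2 days before Wednesday is Monday.

Monday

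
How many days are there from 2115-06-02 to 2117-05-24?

June 2115: 30 − 2 = 28 days remain.
Then 22 full months totalling 670 days.
May 1–24, 2117: 24 days.
Total: 28 + 670 + 24 = 722 days.

722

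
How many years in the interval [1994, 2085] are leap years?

Years divisible by 4: 1996, 2000, …, 2084 — 23 in all.
2000 is divisible by 400, so still leap.
No century exceptions apply. Count: 23.

23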